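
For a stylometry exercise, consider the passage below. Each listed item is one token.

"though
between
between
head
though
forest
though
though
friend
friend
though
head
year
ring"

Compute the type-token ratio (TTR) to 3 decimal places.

N = 14 tokens, V = 7 types.
TTR = V / N = 7 / 14 = 0.500

0.500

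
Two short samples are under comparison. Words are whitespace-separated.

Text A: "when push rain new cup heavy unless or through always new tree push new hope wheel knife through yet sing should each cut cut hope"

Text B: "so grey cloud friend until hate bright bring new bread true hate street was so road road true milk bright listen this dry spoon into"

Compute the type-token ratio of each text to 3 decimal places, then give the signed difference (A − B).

-0.040

TTR(A) = 19/25 = 0.760
TTR(B) = 20/25 = 0.800
Difference = 0.760 − 0.800 = -0.040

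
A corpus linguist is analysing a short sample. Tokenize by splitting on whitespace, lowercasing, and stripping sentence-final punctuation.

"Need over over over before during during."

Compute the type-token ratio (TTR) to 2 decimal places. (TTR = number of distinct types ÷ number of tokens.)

0.57

N = 7 tokens, V = 4 types.
TTR = V / N = 4 / 7 = 0.57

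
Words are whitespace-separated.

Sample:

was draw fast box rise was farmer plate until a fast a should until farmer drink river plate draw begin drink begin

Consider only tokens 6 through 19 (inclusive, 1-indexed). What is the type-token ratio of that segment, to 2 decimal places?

0.71

Segment tokens 6–19: was, farmer, plate, until, a, fast, a, should, until, farmer, drink, river, plate, draw
Segment N = 14, segment V = 10.
TTR = 10 / 14 = 0.71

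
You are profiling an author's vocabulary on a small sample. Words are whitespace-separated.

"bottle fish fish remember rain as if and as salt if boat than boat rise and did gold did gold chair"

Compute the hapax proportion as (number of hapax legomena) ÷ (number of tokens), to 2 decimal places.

0.33

Frequencies: fish:2, as:2, if:2, and:2, boat:2, did:2, gold:2, bottle:1, remember:1, rain:1, salt:1, than:1, rise:1, chair:1
Hapax count = 7; token count = 21.
Ratio = 7 / 21 = 0.33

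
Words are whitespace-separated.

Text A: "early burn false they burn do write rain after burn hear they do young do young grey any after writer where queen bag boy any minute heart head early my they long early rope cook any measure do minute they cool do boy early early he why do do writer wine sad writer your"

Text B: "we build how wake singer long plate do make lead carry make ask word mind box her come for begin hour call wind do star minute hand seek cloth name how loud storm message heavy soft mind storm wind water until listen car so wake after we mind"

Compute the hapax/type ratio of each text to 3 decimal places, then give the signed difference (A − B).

-0.118

A: hapax=21, V=31, ratio=0.677
B: hapax=31, V=39, ratio=0.795
Difference = 0.677 − 0.795 = -0.118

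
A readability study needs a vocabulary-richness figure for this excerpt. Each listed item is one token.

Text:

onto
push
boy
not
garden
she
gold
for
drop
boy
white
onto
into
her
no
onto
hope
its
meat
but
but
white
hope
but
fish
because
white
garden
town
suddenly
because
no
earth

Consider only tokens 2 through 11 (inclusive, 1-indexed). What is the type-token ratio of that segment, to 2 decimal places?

0.90

Segment tokens 2–11: push, boy, not, garden, she, gold, for, drop, boy, white
Segment N = 10, segment V = 9.
TTR = 9 / 10 = 0.90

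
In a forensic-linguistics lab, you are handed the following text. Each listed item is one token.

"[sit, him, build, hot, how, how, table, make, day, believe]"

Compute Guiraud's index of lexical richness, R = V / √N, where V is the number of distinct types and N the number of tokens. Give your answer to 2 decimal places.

N = 10, V = 9.
√N = 3.162278
R = 9 / 3.162278 = 2.85

2.85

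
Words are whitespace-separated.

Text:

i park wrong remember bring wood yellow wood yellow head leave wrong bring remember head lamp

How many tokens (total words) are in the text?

Tokens: i, park, wrong, remember, bring, wood, yellow, wood, yellow, head, leave, wrong, bring, remember, head, lamp
N = 16

16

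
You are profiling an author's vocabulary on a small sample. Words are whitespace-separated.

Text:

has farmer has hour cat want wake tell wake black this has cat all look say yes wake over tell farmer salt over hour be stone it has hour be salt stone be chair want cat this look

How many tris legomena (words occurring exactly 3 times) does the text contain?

4

Frequencies: has:4, hour:3, cat:3, wake:3, be:3, farmer:2, want:2, tell:2, this:2, look:2, over:2, salt:2, stone:2, black:1, all:1, say:1, yes:1, it:1, chair:1
Words with frequency 3: be, cat, hour, wake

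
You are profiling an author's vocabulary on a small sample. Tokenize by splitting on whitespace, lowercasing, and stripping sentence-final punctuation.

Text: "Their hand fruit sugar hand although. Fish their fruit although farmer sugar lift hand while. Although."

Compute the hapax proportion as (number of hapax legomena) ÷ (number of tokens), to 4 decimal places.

0.2500

Frequencies: hand:3, although:3, their:2, fruit:2, sugar:2, fish:1, farmer:1, lift:1, while:1
Hapax count = 4; token count = 16.
Ratio = 4 / 16 = 0.2500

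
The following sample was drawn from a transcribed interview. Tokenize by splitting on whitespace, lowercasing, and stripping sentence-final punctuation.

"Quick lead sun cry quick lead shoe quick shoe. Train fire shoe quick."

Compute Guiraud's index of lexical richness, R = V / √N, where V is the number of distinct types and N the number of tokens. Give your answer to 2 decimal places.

1.94

N = 13, V = 7.
√N = 3.605551
R = 7 / 3.605551 = 1.94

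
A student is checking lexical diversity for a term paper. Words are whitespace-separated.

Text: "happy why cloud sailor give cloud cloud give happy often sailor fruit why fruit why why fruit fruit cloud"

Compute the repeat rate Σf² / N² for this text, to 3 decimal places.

Frequencies: why:4, cloud:4, fruit:4, happy:2, sailor:2, give:2, often:1
Σf² = 61; N² = 361
Repeat rate = 61 / 361 = 0.169

0.169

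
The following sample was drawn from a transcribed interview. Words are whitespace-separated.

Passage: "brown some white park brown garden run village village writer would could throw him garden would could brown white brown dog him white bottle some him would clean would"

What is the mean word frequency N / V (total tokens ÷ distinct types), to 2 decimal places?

1.93

N = 29 tokens, V = 15 types.
Mean frequency = N / V = 29 / 15 = 1.93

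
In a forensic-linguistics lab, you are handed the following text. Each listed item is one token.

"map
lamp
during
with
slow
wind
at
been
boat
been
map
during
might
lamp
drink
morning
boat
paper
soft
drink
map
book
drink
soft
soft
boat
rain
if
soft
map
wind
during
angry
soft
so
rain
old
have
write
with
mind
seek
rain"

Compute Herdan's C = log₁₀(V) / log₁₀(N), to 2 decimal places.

N = 43, V = 24.
log₁₀(V) = 1.380211, log₁₀(N) = 1.633468
C = 1.380211 / 1.633468 = 0.84

0.84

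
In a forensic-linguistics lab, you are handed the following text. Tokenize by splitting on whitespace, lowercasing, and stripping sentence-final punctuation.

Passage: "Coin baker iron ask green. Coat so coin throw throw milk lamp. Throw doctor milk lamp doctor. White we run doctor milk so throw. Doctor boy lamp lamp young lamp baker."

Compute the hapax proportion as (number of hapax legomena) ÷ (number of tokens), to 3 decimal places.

Frequencies: lamp:5, throw:4, doctor:4, milk:3, coin:2, baker:2, so:2, iron:1, ask:1, green:1, coat:1, white:1, we:1, run:1, boy:1, young:1
Hapax count = 9; token count = 31.
Ratio = 9 / 31 = 0.290

0.290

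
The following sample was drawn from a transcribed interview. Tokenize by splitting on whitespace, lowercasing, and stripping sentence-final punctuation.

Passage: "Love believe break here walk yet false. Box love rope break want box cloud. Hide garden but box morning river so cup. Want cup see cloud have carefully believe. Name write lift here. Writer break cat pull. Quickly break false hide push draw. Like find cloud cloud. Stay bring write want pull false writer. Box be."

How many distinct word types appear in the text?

Distinct types: {be, believe, box, break, bring, but, carefully, cat, cloud, cup, draw, false, find, garden, have, here, hide, lift, like, love, morning, name, pull, push, quickly, river, rope, see, so, stay, walk, want, write, writer, yet}
V = 35

35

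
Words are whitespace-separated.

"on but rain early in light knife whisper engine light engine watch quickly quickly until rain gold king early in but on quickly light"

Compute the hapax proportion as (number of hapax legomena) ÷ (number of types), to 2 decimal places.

Frequencies: light:3, quickly:3, on:2, but:2, rain:2, early:2, in:2, engine:2, knife:1, whisper:1, watch:1, until:1, gold:1, king:1
Hapax count = 6; type count = 14.
Ratio = 6 / 14 = 0.43

0.43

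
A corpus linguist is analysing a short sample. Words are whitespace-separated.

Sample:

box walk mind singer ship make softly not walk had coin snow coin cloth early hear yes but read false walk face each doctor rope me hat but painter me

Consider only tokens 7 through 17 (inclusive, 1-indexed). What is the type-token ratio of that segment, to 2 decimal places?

0.91

Segment tokens 7–17: softly, not, walk, had, coin, snow, coin, cloth, early, hear, yes
Segment N = 11, segment V = 10.
TTR = 10 / 11 = 0.91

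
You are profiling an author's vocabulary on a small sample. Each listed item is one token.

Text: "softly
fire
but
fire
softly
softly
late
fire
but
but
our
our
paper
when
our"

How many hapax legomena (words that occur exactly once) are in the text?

Frequencies: softly:3, fire:3, but:3, our:3, late:1, paper:1, when:1
Hapax (freq=1): late, paper, when

3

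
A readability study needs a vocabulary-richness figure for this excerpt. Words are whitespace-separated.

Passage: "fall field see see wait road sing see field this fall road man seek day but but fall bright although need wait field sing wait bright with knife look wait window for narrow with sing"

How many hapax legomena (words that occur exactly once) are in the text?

Frequencies: wait:4, fall:3, field:3, see:3, sing:3, road:2, but:2, bright:2, with:2, this:1, man:1, seek:1, day:1, although:1, need:1, knife:1, look:1, window:1, for:1, narrow:1
Hapax (freq=1): although, day, for, knife, look, man, narrow, need, seek, this, window

11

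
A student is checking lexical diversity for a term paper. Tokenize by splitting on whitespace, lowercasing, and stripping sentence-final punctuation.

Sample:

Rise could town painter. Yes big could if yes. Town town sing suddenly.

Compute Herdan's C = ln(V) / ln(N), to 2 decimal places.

N = 13, V = 9.
ln(V) = 2.197225, ln(N) = 2.564949
C = 2.197225 / 2.564949 = 0.86

0.86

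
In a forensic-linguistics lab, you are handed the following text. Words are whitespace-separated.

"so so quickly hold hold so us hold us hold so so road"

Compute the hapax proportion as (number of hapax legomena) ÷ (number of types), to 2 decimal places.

0.40

Frequencies: so:5, hold:4, us:2, quickly:1, road:1
Hapax count = 2; type count = 5.
Ratio = 2 / 5 = 0.40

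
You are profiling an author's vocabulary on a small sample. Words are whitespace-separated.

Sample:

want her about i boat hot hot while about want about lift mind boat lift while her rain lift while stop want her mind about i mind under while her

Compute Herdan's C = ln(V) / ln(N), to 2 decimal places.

N = 30, V = 12.
ln(V) = 2.484907, ln(N) = 3.401197
C = 2.484907 / 3.401197 = 0.73

0.73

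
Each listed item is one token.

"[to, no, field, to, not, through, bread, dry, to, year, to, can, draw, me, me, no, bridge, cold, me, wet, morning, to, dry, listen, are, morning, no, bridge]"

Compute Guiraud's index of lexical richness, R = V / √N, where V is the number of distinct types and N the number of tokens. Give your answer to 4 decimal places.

N = 28, V = 17.
√N = 5.291503
R = 17 / 5.291503 = 3.2127

3.2127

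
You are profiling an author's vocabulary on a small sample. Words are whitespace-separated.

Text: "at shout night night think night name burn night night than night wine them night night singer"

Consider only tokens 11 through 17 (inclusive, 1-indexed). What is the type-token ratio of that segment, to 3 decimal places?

Segment tokens 11–17: than, night, wine, them, night, night, singer
Segment N = 7, segment V = 5.
TTR = 5 / 7 = 0.714

0.714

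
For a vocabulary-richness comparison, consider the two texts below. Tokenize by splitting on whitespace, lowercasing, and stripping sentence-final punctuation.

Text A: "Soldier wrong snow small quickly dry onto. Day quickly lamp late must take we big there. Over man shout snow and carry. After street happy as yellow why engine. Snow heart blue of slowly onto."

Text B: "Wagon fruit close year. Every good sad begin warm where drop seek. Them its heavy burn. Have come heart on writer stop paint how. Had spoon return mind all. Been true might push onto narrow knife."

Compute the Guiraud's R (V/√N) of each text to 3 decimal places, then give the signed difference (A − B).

-0.760

A: V=31, N=35, R=5.240
B: V=36, N=36, R=6.000
Difference = 5.240 − 6.000 = -0.760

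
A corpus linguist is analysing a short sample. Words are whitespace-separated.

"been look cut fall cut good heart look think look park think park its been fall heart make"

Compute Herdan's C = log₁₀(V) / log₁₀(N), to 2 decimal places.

0.80

N = 18, V = 10.
log₁₀(V) = 1.000000, log₁₀(N) = 1.255273
C = 1.000000 / 1.255273 = 0.80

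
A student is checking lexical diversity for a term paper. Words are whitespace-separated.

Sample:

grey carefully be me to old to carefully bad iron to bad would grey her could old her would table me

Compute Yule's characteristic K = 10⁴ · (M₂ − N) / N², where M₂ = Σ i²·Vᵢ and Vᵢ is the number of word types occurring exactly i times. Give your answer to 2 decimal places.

453.51

Frequencies: to:3, grey:2, carefully:2, me:2, old:2, bad:2, would:2, her:2, be:1, iron:1, could:1, table:1
N = 21. Frequency spectrum: V_1=4, V_2=7, V_3=1
M₂ = 1²·4 + 2²·7 + 3²·1 = 41
K = 10000 × (41 − 21) / 21² = 453.51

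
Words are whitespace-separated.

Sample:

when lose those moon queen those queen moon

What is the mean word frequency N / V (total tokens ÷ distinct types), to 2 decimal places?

N = 8 tokens, V = 5 types.
Mean frequency = N / V = 8 / 5 = 1.60

1.60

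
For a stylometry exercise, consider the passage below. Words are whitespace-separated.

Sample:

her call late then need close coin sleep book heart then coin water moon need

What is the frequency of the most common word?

Frequencies: then:2, need:2, coin:2, her:1, call:1, late:1, close:1, sleep:1, book:1, heart:1, water:1, moon:1
Most common: 'then' with frequency 2.

2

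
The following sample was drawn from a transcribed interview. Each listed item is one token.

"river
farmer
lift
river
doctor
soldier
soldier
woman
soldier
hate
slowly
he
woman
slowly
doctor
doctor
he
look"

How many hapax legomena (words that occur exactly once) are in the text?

4

Frequencies: doctor:3, soldier:3, river:2, woman:2, slowly:2, he:2, farmer:1, lift:1, hate:1, look:1
Hapax (freq=1): farmer, hate, lift, look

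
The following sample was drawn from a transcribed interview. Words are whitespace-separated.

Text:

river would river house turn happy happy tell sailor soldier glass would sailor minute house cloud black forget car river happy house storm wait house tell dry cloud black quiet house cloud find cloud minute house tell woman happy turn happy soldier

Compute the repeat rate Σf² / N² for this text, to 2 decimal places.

Frequencies: house:6, happy:5, cloud:4, river:3, tell:3, would:2, turn:2, sailor:2, soldier:2, minute:2, black:2, glass:1, forget:1, car:1, storm:1, wait:1, dry:1, quiet:1, find:1, woman:1
Σf² = 128; N² = 1764
Repeat rate = 128 / 1764 = 0.07

0.07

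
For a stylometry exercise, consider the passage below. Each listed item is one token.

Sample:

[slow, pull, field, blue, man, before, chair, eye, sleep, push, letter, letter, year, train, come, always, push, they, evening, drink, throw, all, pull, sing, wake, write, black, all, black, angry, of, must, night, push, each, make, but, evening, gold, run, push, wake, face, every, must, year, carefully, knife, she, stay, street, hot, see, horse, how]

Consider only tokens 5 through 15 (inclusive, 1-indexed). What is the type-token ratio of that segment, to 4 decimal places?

Segment tokens 5–15: man, before, chair, eye, sleep, push, letter, letter, year, train, come
Segment N = 11, segment V = 10.
TTR = 10 / 11 = 0.9091

0.9091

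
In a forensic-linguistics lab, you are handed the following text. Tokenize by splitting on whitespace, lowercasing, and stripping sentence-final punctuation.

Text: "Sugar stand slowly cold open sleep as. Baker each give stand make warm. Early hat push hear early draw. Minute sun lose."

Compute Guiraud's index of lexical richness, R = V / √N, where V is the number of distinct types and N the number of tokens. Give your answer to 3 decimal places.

N = 22, V = 20.
√N = 4.690416
R = 20 / 4.690416 = 4.264

4.264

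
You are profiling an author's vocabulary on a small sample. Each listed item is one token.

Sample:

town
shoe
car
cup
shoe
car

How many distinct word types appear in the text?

4

Distinct types: {car, cup, shoe, town}
V = 4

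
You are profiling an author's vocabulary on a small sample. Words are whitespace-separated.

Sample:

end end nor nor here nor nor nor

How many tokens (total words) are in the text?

Tokens: end, end, nor, nor, here, nor, nor, nor
N = 8

8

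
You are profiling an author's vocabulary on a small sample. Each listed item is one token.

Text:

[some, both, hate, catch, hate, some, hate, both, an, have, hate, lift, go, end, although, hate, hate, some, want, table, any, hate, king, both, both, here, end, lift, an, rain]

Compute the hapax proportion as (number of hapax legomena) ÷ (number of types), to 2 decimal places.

0.63

Frequencies: hate:7, both:4, some:3, an:2, lift:2, end:2, catch:1, have:1, go:1, although:1, want:1, table:1, any:1, king:1, here:1, rain:1
Hapax count = 10; type count = 16.
Ratio = 10 / 16 = 0.63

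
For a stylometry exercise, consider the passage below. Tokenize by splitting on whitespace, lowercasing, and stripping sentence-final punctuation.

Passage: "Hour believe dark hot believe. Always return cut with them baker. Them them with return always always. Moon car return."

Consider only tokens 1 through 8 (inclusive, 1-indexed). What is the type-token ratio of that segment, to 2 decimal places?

0.88

Segment tokens 1–8: hour, believe, dark, hot, believe, always, return, cut
Segment N = 8, segment V = 7.
TTR = 7 / 8 = 0.88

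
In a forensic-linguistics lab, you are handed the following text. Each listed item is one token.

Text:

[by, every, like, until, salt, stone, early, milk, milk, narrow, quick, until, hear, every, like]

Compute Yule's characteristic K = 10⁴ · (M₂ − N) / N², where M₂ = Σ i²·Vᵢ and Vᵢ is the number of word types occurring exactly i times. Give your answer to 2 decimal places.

355.56

Frequencies: every:2, like:2, until:2, milk:2, by:1, salt:1, stone:1, early:1, narrow:1, quick:1, hear:1
N = 15. Frequency spectrum: V_1=7, V_2=4
M₂ = 1²·7 + 2²·4 = 23
K = 10000 × (23 − 15) / 15² = 355.56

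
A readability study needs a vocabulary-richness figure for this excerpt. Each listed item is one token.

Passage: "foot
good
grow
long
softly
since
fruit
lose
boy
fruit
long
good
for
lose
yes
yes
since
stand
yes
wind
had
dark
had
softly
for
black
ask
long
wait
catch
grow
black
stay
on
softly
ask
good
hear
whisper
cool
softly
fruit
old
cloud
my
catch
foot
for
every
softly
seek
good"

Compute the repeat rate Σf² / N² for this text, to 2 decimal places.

Frequencies: softly:5, good:4, long:3, fruit:3, for:3, yes:3, foot:2, grow:2, since:2, lose:2, had:2, black:2, ask:2, catch:2, boy:1, stand:1, wind:1, dark:1, wait:1, stay:1, … (9 more, each freq 1)
Σf² = 124; N² = 2704
Repeat rate = 124 / 2704 = 0.05

0.05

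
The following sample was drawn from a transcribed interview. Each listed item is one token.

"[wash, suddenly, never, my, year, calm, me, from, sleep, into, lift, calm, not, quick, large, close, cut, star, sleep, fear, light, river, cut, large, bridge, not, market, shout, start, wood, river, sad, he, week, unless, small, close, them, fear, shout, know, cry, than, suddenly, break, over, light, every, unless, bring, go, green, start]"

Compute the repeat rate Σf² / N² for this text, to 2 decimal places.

Frequencies: suddenly:2, calm:2, sleep:2, not:2, large:2, close:2, cut:2, fear:2, light:2, river:2, shout:2, start:2, unless:2, wash:1, never:1, my:1, year:1, me:1, from:1, into:1, … (20 more, each freq 1)
Σf² = 79; N² = 2809
Repeat rate = 79 / 2809 = 0.03

0.03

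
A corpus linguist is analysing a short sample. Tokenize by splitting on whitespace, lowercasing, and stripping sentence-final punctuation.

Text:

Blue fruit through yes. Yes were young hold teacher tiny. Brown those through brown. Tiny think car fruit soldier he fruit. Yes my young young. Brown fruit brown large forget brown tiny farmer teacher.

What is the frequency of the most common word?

5

Frequencies: brown:5, fruit:4, yes:3, young:3, tiny:3, through:2, teacher:2, blue:1, were:1, hold:1, those:1, think:1, car:1, soldier:1, he:1, my:1, large:1, forget:1, farmer:1
Most common: 'brown' with frequency 5.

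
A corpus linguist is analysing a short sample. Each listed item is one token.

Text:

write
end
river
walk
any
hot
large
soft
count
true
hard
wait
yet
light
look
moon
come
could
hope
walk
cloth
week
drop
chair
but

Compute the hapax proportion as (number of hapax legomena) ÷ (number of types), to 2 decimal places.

0.96

Frequencies: walk:2, write:1, end:1, river:1, any:1, hot:1, large:1, soft:1, count:1, true:1, hard:1, wait:1, yet:1, light:1, look:1, moon:1, come:1, could:1, hope:1, cloth:1, … (4 more, each freq 1)
Hapax count = 23; type count = 24.
Ratio = 23 / 24 = 0.96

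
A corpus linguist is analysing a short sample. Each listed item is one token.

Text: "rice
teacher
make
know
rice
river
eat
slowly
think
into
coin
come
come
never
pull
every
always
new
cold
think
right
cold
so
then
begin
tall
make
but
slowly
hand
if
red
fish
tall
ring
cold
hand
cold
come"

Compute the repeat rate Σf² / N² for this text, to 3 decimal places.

0.045

Frequencies: cold:4, come:3, rice:2, make:2, slowly:2, think:2, tall:2, hand:2, teacher:1, know:1, river:1, eat:1, into:1, coin:1, never:1, pull:1, every:1, always:1, new:1, right:1, … (8 more, each freq 1)
Σf² = 69; N² = 1521
Repeat rate = 69 / 1521 = 0.045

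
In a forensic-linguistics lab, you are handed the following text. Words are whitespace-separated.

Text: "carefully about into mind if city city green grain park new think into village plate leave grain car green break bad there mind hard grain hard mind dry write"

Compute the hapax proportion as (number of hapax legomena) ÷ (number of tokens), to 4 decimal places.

0.5172

Frequencies: mind:3, grain:3, into:2, city:2, green:2, hard:2, carefully:1, about:1, if:1, park:1, new:1, think:1, village:1, plate:1, leave:1, car:1, break:1, bad:1, there:1, dry:1, … (1 more, each freq 1)
Hapax count = 15; token count = 29.
Ratio = 15 / 29 = 0.5172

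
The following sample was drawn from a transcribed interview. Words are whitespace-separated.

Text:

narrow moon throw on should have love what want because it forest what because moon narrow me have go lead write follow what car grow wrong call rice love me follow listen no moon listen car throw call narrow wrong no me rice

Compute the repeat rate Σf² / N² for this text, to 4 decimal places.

Frequencies: narrow:3, moon:3, what:3, me:3, throw:2, have:2, love:2, because:2, follow:2, car:2, wrong:2, call:2, rice:2, listen:2, no:2, on:1, should:1, want:1, it:1, forest:1, … (4 more, each freq 1)
Σf² = 89; N² = 1849
Repeat rate = 89 / 1849 = 0.0481

0.0481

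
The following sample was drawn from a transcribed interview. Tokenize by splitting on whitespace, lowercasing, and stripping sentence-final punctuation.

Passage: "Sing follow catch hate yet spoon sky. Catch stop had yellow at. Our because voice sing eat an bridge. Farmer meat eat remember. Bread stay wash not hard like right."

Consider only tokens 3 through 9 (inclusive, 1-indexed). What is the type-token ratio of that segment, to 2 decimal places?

Segment tokens 3–9: catch, hate, yet, spoon, sky, catch, stop
Segment N = 7, segment V = 6.
TTR = 6 / 7 = 0.86

0.86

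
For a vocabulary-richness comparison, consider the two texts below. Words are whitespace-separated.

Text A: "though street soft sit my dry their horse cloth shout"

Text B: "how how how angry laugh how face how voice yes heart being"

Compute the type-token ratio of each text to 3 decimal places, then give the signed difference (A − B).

TTR(A) = 10/10 = 1.000
TTR(B) = 8/12 = 0.667
Difference = 1.000 − 0.667 = 0.333

0.333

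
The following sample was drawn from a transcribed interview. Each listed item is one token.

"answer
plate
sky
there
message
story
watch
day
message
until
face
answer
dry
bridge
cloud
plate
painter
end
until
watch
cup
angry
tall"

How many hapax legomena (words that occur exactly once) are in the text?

13

Frequencies: answer:2, plate:2, message:2, watch:2, until:2, sky:1, there:1, story:1, day:1, face:1, dry:1, bridge:1, cloud:1, painter:1, end:1, cup:1, angry:1, tall:1
Hapax (freq=1): angry, bridge, cloud, cup, day, dry, end, face, painter, sky, story, tall, there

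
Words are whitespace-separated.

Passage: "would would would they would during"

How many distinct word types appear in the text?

Distinct types: {during, they, would}
V = 3

3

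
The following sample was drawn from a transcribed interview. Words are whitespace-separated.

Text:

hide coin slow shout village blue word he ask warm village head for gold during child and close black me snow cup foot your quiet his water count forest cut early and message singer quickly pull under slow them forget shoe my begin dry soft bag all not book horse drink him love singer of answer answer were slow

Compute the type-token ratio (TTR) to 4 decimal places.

N = 59 tokens, V = 53 types.
TTR = V / N = 53 / 59 = 0.8983

0.8983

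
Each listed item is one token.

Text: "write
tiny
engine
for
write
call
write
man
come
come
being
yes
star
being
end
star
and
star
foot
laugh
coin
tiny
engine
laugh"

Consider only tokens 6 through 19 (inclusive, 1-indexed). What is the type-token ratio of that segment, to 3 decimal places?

Segment tokens 6–19: call, write, man, come, come, being, yes, star, being, end, star, and, star, foot
Segment N = 14, segment V = 10.
TTR = 10 / 14 = 0.714

0.714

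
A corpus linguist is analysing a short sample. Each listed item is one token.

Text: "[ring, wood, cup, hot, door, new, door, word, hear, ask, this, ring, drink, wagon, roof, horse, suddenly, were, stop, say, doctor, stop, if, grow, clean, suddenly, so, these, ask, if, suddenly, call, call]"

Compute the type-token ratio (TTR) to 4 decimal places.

N = 33 tokens, V = 25 types.
TTR = V / N = 25 / 33 = 0.7576

0.7576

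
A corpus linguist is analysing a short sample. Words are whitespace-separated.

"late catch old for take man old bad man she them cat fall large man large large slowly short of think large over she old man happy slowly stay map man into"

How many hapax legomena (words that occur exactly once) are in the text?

16

Frequencies: man:5, large:4, old:3, she:2, slowly:2, late:1, catch:1, for:1, take:1, bad:1, them:1, cat:1, fall:1, short:1, of:1, think:1, over:1, happy:1, stay:1, map:1, … (1 more, each freq 1)
Hapax (freq=1): bad, cat, catch, fall, for, happy, into, late, map, of, over, short, stay, take, them, think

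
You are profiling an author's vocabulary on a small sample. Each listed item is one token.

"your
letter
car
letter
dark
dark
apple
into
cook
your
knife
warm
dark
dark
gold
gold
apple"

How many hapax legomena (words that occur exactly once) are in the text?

5

Frequencies: dark:4, your:2, letter:2, apple:2, gold:2, car:1, into:1, cook:1, knife:1, warm:1
Hapax (freq=1): car, cook, into, knife, warm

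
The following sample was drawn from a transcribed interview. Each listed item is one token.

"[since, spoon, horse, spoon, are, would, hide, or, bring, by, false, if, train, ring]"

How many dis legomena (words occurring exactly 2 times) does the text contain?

1

Frequencies: spoon:2, since:1, horse:1, are:1, would:1, hide:1, or:1, bring:1, by:1, false:1, if:1, train:1, ring:1
Words with frequency 2: spoon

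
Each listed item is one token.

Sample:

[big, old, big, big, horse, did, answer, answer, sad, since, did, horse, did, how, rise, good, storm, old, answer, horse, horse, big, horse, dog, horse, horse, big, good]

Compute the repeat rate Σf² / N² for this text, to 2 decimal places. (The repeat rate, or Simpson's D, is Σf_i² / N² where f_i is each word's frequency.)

0.14

Frequencies: horse:7, big:5, did:3, answer:3, old:2, good:2, sad:1, since:1, how:1, rise:1, storm:1, dog:1
Σf² = 106; N² = 784
Repeat rate = 106 / 784 = 0.14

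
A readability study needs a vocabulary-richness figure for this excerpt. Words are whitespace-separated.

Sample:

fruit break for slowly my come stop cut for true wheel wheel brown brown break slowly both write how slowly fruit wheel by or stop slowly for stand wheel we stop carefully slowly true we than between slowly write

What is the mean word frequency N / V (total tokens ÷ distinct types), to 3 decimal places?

N = 39 tokens, V = 21 types.
Mean frequency = N / V = 39 / 21 = 1.857

1.857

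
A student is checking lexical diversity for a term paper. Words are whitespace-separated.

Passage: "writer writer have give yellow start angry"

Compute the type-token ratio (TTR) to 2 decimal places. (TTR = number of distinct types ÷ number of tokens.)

0.86

N = 7 tokens, V = 6 types.
TTR = V / N = 6 / 7 = 0.86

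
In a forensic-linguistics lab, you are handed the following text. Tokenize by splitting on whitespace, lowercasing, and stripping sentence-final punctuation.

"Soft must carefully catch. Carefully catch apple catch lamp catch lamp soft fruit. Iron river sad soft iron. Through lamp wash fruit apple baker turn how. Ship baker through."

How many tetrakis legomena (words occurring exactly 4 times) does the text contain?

1

Frequencies: catch:4, soft:3, lamp:3, carefully:2, apple:2, fruit:2, iron:2, through:2, baker:2, must:1, river:1, sad:1, wash:1, turn:1, how:1, ship:1
Words with frequency 4: catch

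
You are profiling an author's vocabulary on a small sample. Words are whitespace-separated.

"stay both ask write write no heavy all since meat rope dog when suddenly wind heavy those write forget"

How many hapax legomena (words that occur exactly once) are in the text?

Frequencies: write:3, heavy:2, stay:1, both:1, ask:1, no:1, all:1, since:1, meat:1, rope:1, dog:1, when:1, suddenly:1, wind:1, those:1, forget:1
Hapax (freq=1): all, ask, both, dog, forget, meat, no, rope, since, stay, suddenly, those, when, wind

14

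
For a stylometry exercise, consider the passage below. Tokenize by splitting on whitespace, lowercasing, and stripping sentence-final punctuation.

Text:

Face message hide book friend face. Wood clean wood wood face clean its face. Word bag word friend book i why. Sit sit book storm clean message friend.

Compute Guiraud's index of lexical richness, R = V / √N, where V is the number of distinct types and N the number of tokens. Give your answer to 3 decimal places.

2.646

N = 28, V = 14.
√N = 5.291503
R = 14 / 5.291503 = 2.646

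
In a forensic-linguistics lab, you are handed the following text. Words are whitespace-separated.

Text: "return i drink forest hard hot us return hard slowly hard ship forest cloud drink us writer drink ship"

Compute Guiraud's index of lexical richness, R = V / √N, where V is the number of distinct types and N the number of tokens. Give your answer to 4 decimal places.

2.5236

N = 19, V = 11.
√N = 4.358899
R = 11 / 4.358899 = 2.5236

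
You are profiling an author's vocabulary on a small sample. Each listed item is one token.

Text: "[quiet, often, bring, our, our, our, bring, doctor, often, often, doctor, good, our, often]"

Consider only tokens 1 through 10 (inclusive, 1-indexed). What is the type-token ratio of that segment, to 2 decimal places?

Segment tokens 1–10: quiet, often, bring, our, our, our, bring, doctor, often, often
Segment N = 10, segment V = 5.
TTR = 5 / 10 = 0.50

0.50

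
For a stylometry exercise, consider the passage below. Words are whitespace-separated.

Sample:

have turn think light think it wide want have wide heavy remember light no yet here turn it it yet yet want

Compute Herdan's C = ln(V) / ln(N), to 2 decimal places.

N = 22, V = 12.
ln(V) = 2.484907, ln(N) = 3.091042
C = 2.484907 / 3.091042 = 0.80

0.80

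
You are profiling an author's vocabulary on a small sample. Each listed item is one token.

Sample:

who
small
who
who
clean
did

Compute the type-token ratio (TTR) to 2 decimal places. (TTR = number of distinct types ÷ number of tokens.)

0.67

N = 6 tokens, V = 4 types.
TTR = V / N = 4 / 6 = 0.67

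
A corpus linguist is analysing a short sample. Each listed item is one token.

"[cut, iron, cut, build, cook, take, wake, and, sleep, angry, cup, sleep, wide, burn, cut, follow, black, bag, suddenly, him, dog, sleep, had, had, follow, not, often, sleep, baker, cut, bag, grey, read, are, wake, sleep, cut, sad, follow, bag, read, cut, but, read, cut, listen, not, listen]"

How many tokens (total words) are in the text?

48

Tokens: cut, iron, cut, build, cook, take, wake, and, sleep, angry, cup, sleep, wide, burn, cut, follow, black, bag, suddenly, him, dog, sleep, had, had, follow, not, often, sleep, baker, cut, bag, grey, read, are, wake, sleep, cut, sad, follow, bag, read, cut, but, read, cut, listen, not, listen
N = 48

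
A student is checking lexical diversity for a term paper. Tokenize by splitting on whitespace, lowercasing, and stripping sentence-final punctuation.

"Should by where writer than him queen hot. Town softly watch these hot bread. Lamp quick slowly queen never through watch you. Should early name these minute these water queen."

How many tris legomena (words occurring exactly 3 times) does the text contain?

Frequencies: queen:3, these:3, should:2, hot:2, watch:2, by:1, where:1, writer:1, than:1, him:1, town:1, softly:1, bread:1, lamp:1, quick:1, slowly:1, never:1, through:1, you:1, early:1, … (3 more, each freq 1)
Words with frequency 3: queen, these

2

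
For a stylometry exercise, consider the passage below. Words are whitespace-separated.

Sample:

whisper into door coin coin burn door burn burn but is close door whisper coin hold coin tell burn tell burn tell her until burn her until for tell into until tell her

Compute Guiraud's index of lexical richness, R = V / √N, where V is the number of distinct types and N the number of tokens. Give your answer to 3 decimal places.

2.263

N = 33, V = 13.
√N = 5.744563
R = 13 / 5.744563 = 2.263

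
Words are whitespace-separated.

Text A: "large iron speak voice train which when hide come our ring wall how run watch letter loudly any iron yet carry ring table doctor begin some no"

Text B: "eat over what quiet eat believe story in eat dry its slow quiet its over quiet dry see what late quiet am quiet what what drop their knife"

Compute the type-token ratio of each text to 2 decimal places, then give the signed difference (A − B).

TTR(A) = 25/27 = 0.93
TTR(B) = 16/28 = 0.57
Difference = 0.93 − 0.57 = 0.36

0.36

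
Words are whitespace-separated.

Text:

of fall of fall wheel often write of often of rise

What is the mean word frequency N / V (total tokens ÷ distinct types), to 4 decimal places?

1.8333

N = 11 tokens, V = 6 types.
Mean frequency = N / V = 11 / 6 = 1.8333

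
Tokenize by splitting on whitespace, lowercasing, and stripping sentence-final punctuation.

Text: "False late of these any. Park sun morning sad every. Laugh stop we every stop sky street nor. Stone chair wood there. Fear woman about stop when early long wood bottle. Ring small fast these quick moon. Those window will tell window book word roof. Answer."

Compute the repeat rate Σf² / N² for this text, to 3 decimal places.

0.028

Frequencies: stop:3, these:2, every:2, wood:2, window:2, false:1, late:1, of:1, any:1, park:1, sun:1, morning:1, sad:1, laugh:1, we:1, sky:1, street:1, nor:1, stone:1, chair:1, … (20 more, each freq 1)
Σf² = 60; N² = 2116
Repeat rate = 60 / 2116 = 0.028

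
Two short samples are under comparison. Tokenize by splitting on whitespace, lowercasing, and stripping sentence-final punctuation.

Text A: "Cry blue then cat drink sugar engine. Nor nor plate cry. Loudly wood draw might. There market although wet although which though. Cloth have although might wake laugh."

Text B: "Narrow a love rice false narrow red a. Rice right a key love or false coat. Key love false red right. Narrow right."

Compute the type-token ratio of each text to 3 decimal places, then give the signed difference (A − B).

TTR(A) = 23/28 = 0.821
TTR(B) = 10/23 = 0.435
Difference = 0.821 − 0.435 = 0.386

0.386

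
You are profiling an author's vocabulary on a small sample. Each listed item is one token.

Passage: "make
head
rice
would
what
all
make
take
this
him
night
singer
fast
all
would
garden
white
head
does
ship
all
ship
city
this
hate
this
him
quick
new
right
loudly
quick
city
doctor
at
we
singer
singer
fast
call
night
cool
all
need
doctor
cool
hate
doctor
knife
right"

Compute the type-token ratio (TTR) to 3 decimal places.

0.580

N = 50 tokens, V = 29 types.
TTR = V / N = 29 / 50 = 0.580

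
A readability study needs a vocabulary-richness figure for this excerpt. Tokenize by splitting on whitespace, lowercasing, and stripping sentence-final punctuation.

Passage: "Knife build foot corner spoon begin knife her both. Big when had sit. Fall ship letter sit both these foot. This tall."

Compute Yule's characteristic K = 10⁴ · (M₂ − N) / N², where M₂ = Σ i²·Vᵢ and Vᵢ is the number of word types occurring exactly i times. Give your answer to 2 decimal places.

165.29

Frequencies: knife:2, foot:2, both:2, sit:2, build:1, corner:1, spoon:1, begin:1, her:1, big:1, when:1, had:1, fall:1, ship:1, letter:1, these:1, this:1, tall:1
N = 22. Frequency spectrum: V_1=14, V_2=4
M₂ = 1²·14 + 2²·4 = 30
K = 10000 × (30 − 22) / 22² = 165.29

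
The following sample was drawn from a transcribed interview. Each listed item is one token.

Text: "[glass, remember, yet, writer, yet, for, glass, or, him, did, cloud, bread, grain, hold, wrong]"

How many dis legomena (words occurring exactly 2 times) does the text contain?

Frequencies: glass:2, yet:2, remember:1, writer:1, for:1, or:1, him:1, did:1, cloud:1, bread:1, grain:1, hold:1, wrong:1
Words with frequency 2: glass, yet

2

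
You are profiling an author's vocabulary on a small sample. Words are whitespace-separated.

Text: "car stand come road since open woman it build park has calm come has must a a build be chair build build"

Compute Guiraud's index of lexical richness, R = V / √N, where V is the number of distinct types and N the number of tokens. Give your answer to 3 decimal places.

N = 22, V = 16.
√N = 4.690416
R = 16 / 4.690416 = 3.411

3.411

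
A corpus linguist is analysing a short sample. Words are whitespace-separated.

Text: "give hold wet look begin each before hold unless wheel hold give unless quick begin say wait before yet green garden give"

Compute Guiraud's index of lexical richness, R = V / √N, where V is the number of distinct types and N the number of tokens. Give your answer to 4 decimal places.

3.1980

N = 22, V = 15.
√N = 4.690416
R = 15 / 4.690416 = 3.1980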